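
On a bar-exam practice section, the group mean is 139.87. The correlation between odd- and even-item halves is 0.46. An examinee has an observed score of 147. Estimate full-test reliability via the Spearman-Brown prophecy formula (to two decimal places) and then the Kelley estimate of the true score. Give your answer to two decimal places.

144.36

Spearman-Brown: ρ = 2r/(1 + r) = 2(0.46)/(1 + 0.46) = 0.920/1.46 = 0.6301 → 0.63
T̂ = 0.63(147) + 0.37(139.87) = 92.61 + 51.7519 = 144.362 → 144.36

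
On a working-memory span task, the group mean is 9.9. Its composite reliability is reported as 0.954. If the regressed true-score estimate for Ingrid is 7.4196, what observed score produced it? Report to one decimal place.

7.3

T̂ = ρX + (1 − ρ)μ  ⇒  X = (T̂ − (1 − ρ)μ) / ρ
X = (7.4196 − 0.046 × 9.9) / 0.954 = (7.4196 − 0.4554) / 0.954 = 6.9642 / 0.954 = 7.300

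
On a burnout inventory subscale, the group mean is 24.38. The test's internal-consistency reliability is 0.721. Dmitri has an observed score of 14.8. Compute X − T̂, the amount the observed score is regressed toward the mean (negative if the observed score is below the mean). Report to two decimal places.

T̂ = 0.721(14.8) + 0.279(24.38) = 10.6708 + 6.80202 = 17.4728 → 17.473
X − T̂ = 14.8 − 17.473 = -2.673 → -2.67

-2.67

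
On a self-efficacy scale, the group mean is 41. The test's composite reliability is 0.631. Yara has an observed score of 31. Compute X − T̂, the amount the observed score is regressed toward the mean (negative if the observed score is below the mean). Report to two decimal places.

T̂ = 0.631(31) + 0.369(41) = 19.561 + 15.129 = 34.6900 → 34.690
X − T̂ = 31 − 34.690 = -3.690 → -3.69

-3.69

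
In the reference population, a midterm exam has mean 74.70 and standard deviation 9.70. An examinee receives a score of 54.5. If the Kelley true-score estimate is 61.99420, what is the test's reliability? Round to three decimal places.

T̂ = ρX + (1 − ρ)μ  ⇒  T̂ − μ = ρ(X − μ)
ρ = (T̂ − μ)/(X − μ) = (61.99420 − 74.70) / (54.5 − 74.70) = -12.70580 / -20.20 = 0.62900

0.629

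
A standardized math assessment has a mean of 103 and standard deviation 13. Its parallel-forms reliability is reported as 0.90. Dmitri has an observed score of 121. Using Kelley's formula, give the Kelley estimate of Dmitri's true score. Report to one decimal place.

119.2

T̂ = 0.90(121) + 0.10(103) = 108.90 + 10.30 = 119.20 → 119.2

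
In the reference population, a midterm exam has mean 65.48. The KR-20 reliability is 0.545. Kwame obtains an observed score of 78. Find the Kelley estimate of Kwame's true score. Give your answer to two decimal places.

T̂ = ρX + (1 − ρ)μ
  = 0.545 × 78 + 0.455 × 65.48
  = 42.510 + 29.79340
  = 72.303
  ≈ 72.30

72.30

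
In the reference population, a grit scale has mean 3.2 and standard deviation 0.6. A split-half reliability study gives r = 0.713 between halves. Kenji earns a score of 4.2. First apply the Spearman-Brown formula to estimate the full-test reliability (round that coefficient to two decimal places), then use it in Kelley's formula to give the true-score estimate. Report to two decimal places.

4.03

Spearman-Brown: ρ = 2r/(1 + r) = 2(0.713)/(1 + 0.713) = 1.4260/1.713 = 0.8325 → 0.83
T̂ = ρX + (1 − ρ)μ
  = 0.83 × 4.2 + 0.17 × 3.2
  = 3.486 + 0.544
  = 4.030
  ≈ 4.03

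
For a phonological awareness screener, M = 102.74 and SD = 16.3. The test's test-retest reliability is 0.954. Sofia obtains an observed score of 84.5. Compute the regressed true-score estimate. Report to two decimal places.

85.34

T̂ = 0.954(84.5) + 0.046(102.74) = 80.6130 + 4.72604 = 85.339 → 85.34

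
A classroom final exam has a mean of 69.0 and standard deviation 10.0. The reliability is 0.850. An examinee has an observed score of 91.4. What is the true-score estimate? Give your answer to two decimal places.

T̂ = 0.850(91.4) + 0.150(69.0) = 77.6900 + 10.3500 = 88.040 → 88.04

88.04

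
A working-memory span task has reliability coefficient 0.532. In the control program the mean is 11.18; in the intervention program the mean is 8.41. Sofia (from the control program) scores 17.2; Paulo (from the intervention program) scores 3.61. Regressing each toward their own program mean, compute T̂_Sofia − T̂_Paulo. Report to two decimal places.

8.53

T̂_Sofia = 0.532(17.2) + 0.468(11.18) = 14.3826
T̂_Paulo = 0.532(3.61) + 0.468(8.41) = 5.8564
Difference = 14.3826 − 5.8564 = 8.5262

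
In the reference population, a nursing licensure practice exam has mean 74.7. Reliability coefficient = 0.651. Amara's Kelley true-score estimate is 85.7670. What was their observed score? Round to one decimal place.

T̂ = ρX + (1 − ρ)μ  ⇒  X = (T̂ − (1 − ρ)μ) / ρ
X = (85.7670 − 0.349 × 74.7) / 0.651 = (85.7670 − 26.0703) / 0.651 = 59.6967 / 0.651 = 91.700

91.7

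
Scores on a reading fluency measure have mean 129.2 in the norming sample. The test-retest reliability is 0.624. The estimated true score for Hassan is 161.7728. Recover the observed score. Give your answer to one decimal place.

T̂ = ρX + (1 − ρ)μ  ⇒  X = (T̂ − (1 − ρ)μ) / ρ
X = (161.7728 − 0.376 × 129.2) / 0.624 = (161.7728 − 48.5792) / 0.624 = 113.1936 / 0.624 = 181.400

181.4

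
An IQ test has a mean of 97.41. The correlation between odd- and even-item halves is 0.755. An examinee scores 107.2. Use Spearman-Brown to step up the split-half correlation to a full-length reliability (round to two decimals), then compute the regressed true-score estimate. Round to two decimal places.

105.83

Spearman-Brown: ρ = 2r/(1 + r) = 2(0.755)/(1 + 0.755) = 1.5100/1.755 = 0.8604 → 0.86
Weight the observed score by reliability and the mean by (1 − reliability): T̂ = 0.86·107.2 + 0.14·97.41 = 92.192 + 13.6374 = 105.829.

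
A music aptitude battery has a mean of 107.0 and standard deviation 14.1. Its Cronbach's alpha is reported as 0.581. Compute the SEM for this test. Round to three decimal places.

9.127

SEM = SD · √(1 − ρ) = 14.1 × √0.419 = 14.1 × 0.6473 = 9.1270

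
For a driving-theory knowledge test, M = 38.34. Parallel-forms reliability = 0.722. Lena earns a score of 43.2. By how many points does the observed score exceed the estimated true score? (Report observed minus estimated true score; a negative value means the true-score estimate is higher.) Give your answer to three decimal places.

T̂ = 0.722(43.2) + 0.278(38.34) = 31.1904 + 10.65852 = 41.84892 → 41.8489
X − T̂ = 43.2 − 41.8489 = 1.3511 → 1.351

1.351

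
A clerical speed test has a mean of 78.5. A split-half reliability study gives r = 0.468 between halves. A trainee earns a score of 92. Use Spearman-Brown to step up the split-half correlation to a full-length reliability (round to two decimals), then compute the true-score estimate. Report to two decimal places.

Spearman-Brown: ρ = 2r/(1 + r) = 2(0.468)/(1 + 0.468) = 0.9360/1.468 = 0.6376 → 0.64
T̂ = 0.64(92) + 0.36(78.5) = 58.88 + 28.260 = 87.140 → 87.14

87.14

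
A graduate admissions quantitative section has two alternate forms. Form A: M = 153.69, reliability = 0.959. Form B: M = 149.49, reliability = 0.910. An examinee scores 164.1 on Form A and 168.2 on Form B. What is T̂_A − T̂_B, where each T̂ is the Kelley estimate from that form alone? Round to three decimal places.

T̂_A = 0.959(164.1) + 0.041(153.69) = 163.67319
T̂_B = 0.910(168.2) + 0.090(149.49) = 166.51610
T̂_A − T̂_B = -2.84291

-2.843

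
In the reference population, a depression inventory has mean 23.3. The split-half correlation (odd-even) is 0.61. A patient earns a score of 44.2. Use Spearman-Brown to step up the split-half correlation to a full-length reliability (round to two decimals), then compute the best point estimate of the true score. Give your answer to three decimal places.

Spearman-Brown: ρ = 2r/(1 + r) = 2(0.61)/(1 + 0.61) = 1.220/1.61 = 0.7578 → 0.76
Weight the observed score by reliability and the mean by (1 − reliability): T̂ = 0.76·44.2 + 0.24·23.3 = 33.592 + 5.592 = 39.1840.

39.184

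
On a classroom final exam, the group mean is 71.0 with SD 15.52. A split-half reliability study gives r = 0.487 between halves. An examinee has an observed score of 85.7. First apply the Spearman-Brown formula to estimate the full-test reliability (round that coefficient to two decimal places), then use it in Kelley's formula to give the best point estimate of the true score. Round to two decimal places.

80.70

Spearman-Brown: ρ = 2r/(1 + r) = 2(0.487)/(1 + 0.487) = 0.9740/1.487 = 0.6550 → 0.66
Regress the observed score toward the mean by the unreliability: T̂ = 0.66·85.7 + 0.34·71.0 = 56.562 + 24.140 = 80.702.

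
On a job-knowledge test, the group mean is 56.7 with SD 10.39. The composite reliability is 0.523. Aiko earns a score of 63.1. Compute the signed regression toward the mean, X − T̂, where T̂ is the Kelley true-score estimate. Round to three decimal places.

3.053

T̂ = 0.523(63.1) + 0.477(56.7) = 33.0013 + 27.0459 = 60.04720 → 60.0472
X − T̂ = 63.1 − 60.0472 = 3.0528 → 3.053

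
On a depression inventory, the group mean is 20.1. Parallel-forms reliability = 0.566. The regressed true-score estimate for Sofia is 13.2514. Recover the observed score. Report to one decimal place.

8.0

T̂ = ρX + (1 − ρ)μ  ⇒  X = (T̂ − (1 − ρ)μ) / ρ
X = (13.2514 − 0.434 × 20.1) / 0.566 = (13.2514 − 8.7234) / 0.566 = 4.5280 / 0.566 = 8.000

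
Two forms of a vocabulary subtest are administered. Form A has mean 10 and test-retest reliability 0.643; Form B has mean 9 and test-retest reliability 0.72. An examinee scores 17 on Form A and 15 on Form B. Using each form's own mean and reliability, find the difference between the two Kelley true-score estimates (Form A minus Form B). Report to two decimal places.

T̂_A = 0.643(17) + 0.357(10) = 14.5010
T̂_B = 0.72(15) + 0.28(9) = 13.3200
T̂_A − T̂_B = 1.1810

1.18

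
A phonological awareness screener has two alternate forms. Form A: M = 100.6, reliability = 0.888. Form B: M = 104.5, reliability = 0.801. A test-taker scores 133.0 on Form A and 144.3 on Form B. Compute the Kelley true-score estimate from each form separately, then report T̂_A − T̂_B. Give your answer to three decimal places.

-7.009

T̂_A = 0.888(133.0) + 0.112(100.6) = 129.37120
T̂_B = 0.801(144.3) + 0.199(104.5) = 136.37980
T̂_A − T̂_B = -7.00860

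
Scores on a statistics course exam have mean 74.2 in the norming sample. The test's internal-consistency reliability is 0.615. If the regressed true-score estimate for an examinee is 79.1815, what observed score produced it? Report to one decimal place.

T̂ = ρX + (1 − ρ)μ  ⇒  X = (T̂ − (1 − ρ)μ) / ρ
X = (79.1815 − 0.385 × 74.2) / 0.615 = (79.1815 − 28.5670) / 0.615 = 50.6145 / 0.615 = 82.300

82.3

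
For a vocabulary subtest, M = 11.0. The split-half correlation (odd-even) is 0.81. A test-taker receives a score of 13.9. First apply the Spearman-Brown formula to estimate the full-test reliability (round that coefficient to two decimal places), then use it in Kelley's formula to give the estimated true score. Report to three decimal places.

13.610

Spearman-Brown: ρ = 2r/(1 + r) = 2(0.81)/(1 + 0.81) = 1.620/1.81 = 0.8950 → 0.90
T̂ = 0.90(13.9) + 0.10(11.0) = 12.510 + 1.100 = 13.6100 → 13.610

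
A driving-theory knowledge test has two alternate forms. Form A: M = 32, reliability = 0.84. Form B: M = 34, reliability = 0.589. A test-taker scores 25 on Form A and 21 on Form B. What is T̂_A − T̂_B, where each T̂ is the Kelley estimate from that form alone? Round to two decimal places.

-0.22

T̂_A = 0.84(25) + 0.16(32) = 26.1200
T̂_B = 0.589(21) + 0.411(34) = 26.3430
T̂_A − T̂_B = -0.2230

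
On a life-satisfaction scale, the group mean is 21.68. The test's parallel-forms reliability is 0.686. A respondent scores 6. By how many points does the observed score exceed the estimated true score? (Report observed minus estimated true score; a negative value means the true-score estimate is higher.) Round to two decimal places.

Regress the observed score toward the mean by the unreliability: T̂ = 0.686·6 + 0.314·21.68 = 4.116 + 6.80752 = 10.9235.
X − T̂ = 6 − 10.924 = -4.924 → -4.92

-4.92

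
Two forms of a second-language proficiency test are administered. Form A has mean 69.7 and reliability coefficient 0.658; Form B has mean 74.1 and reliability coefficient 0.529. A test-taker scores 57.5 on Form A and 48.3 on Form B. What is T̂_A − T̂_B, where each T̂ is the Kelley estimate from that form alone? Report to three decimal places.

T̂_A = 0.658(57.5) + 0.342(69.7) = 61.67240
T̂_B = 0.529(48.3) + 0.471(74.1) = 60.45180
T̂_A − T̂_B = 1.22060

1.221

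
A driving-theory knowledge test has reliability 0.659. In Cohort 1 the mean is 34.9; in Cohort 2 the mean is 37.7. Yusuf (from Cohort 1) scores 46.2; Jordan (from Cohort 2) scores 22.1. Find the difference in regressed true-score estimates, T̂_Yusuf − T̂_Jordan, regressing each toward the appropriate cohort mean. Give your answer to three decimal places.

14.927

T̂_Yusuf = 0.659(46.2) + 0.341(34.9) = 42.34670
T̂_Jordan = 0.659(22.1) + 0.341(37.7) = 27.41960
Difference = 42.34670 − 27.41960 = 14.92710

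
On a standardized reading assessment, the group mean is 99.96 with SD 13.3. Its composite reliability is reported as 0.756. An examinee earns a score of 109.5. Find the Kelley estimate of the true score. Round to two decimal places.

107.17

Weight the observed score by reliability and the mean by (1 − reliability): T̂ = 0.756·109.5 + 0.244·99.96 = 82.7820 + 24.39024 = 107.172.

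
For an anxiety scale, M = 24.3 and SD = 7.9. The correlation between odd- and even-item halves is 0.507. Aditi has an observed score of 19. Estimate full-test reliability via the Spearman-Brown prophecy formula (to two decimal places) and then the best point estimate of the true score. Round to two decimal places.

Spearman-Brown: ρ = 2r/(1 + r) = 2(0.507)/(1 + 0.507) = 1.0140/1.507 = 0.6729 → 0.67
T̂ = 0.67(19) + 0.33(24.3) = 12.73 + 8.019 = 20.749 → 20.75

20.75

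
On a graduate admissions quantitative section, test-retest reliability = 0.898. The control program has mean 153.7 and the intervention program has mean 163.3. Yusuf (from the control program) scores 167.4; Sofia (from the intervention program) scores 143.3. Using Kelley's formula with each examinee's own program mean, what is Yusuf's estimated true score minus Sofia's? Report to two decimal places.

T̂_Yusuf = 0.898(167.4) + 0.102(153.7) = 166.0026
T̂_Sofia = 0.898(143.3) + 0.102(163.3) = 145.3400
Difference = 166.0026 − 145.3400 = 20.6626

20.66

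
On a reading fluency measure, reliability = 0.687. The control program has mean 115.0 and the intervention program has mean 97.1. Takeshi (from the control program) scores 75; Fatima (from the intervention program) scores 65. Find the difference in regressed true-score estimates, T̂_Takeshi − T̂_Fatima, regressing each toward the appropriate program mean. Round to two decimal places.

12.47

T̂_Takeshi = 0.687(75) + 0.313(115.0) = 87.5200
T̂_Fatima = 0.687(65) + 0.313(97.1) = 75.0473
Difference = 87.5200 − 75.0473 = 12.4727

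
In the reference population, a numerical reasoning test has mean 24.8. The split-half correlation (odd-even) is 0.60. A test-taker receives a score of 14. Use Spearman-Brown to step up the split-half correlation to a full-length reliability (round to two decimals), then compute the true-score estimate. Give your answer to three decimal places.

16.700

Spearman-Brown: ρ = 2r/(1 + r) = 2(0.60)/(1 + 0.60) = 1.200/1.60 = 0.7500 → 0.75
T̂ = ρX + (1 − ρ)μ
  = 0.75 × 14 + 0.25 × 24.8
  = 10.50 + 6.200
  = 16.7000
  ≈ 16.700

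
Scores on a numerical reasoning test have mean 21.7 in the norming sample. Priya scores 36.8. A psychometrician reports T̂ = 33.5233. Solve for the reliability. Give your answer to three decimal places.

0.783

T̂ = ρX + (1 − ρ)μ  ⇒  T̂ − μ = ρ(X − μ)
ρ = (T̂ − μ)/(X − μ) = (33.5233 − 21.7) / (36.8 − 21.7) = 11.8233 / 15.1 = 0.78300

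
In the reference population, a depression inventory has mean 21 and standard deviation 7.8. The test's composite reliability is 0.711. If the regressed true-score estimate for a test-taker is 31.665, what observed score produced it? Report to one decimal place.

36.0

T̂ = ρX + (1 − ρ)μ  ⇒  X = (T̂ − (1 − ρ)μ) / ρ
X = (31.665 − 0.289 × 21) / 0.711 = (31.665 − 6.069) / 0.711 = 25.596 / 0.711 = 36.000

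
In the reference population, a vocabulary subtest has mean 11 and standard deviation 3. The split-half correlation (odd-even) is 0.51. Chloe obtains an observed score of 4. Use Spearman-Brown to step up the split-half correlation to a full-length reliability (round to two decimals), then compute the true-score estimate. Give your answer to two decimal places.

6.24

Spearman-Brown: ρ = 2r/(1 + r) = 2(0.51)/(1 + 0.51) = 1.020/1.51 = 0.6755 → 0.68
Kelley's formula gives T̂ = 0.68·4 + 0.32·11 = 2.72 + 3.52 = 6.240.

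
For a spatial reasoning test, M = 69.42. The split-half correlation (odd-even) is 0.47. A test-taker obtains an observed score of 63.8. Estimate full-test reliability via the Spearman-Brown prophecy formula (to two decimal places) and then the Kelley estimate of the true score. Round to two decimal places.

Spearman-Brown: ρ = 2r/(1 + r) = 2(0.47)/(1 + 0.47) = 0.940/1.47 = 0.6395 → 0.64
Regress the observed score toward the mean by the unreliability: T̂ = 0.64·63.8 + 0.36·69.42 = 40.832 + 24.9912 = 65.823.

65.82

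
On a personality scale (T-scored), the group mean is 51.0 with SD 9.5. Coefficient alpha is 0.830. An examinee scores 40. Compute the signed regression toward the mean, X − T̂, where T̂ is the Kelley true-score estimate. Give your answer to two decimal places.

Regress the observed score toward the mean by the unreliability: T̂ = 0.830·40 + 0.170·51.0 = 33.200 + 8.6700 = 41.8700.
X − T̂ = 40 − 41.870 = -1.870 → -1.87

-1.87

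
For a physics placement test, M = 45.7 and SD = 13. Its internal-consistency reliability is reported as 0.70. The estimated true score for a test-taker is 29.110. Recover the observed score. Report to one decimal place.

22.0

T̂ = ρX + (1 − ρ)μ  ⇒  X = (T̂ − (1 − ρ)μ) / ρ
X = (29.110 − 0.30 × 45.7) / 0.70 = (29.110 − 13.710) / 0.70 = 15.400 / 0.70 = 22.000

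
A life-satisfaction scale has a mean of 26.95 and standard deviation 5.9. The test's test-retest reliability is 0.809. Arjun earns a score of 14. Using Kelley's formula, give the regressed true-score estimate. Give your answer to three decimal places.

16.473

T̂ = 0.809(14) + 0.191(26.95) = 11.326 + 5.14745 = 16.4734 → 16.473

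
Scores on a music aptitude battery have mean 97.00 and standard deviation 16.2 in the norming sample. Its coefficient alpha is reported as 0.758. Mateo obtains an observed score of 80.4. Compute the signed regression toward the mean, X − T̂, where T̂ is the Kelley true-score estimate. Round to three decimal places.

Kelley's formula gives T̂ = 0.758·80.4 + 0.242·97.00 = 60.9432 + 23.47400 = 84.41720.
X − T̂ = 80.4 − 84.4172 = -4.0172 → -4.017

-4.017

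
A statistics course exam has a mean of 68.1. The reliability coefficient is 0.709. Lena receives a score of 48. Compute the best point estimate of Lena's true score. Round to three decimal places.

T̂ = 0.709(48) + 0.291(68.1) = 34.032 + 19.8171 = 53.8491 → 53.849

53.849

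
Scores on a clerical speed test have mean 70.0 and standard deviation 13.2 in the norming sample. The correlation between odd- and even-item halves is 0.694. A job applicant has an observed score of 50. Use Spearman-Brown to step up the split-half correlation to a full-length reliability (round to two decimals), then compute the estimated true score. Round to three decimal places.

53.600

Spearman-Brown: ρ = 2r/(1 + r) = 2(0.694)/(1 + 0.694) = 1.3880/1.694 = 0.8194 → 0.82
T̂ = 0.82(50) + 0.18(70.0) = 41.00 + 12.600 = 53.6000 → 53.600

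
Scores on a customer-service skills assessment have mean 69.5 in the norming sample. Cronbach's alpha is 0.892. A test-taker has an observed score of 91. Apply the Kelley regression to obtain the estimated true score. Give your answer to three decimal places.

Regress the observed score toward the mean by the unreliability: T̂ = 0.892·91 + 0.108·69.5 = 81.172 + 7.5060 = 88.6780.

88.678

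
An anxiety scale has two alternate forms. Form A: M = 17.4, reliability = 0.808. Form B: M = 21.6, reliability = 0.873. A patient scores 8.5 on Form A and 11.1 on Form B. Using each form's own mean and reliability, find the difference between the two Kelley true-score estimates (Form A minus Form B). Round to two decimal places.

T̂_A = 0.808(8.5) + 0.192(17.4) = 10.2088
T̂_B = 0.873(11.1) + 0.127(21.6) = 12.4335
T̂_A − T̂_B = -2.2247

-2.22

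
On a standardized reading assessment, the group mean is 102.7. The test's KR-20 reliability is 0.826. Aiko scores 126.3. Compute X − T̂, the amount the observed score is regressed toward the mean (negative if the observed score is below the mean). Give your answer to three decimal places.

T̂ = 0.826(126.3) + 0.174(102.7) = 104.3238 + 17.8698 = 122.19360 → 122.1936
X − T̂ = 126.3 − 122.1936 = 4.1064 → 4.106

4.106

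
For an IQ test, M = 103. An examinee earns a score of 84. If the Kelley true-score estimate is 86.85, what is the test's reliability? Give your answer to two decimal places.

T̂ = ρX + (1 − ρ)μ  ⇒  T̂ − μ = ρ(X − μ)
ρ = (T̂ − μ)/(X − μ) = (86.85 − 103) / (84 − 103) = -16.15 / -19.0 = 0.8500

0.85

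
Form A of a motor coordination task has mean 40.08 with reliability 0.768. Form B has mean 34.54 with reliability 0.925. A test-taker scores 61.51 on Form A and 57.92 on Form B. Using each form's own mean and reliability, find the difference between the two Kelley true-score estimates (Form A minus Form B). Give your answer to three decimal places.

T̂_A = 0.768(61.51) + 0.232(40.08) = 56.53824
T̂_B = 0.925(57.92) + 0.075(34.54) = 56.16650
T̂_A − T̂_B = 0.37174

0.372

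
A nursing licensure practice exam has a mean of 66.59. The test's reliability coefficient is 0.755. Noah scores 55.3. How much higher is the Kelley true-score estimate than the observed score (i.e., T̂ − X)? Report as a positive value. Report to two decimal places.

T̂ = 0.755(55.3) + 0.245(66.59) = 41.7515 + 16.31455 = 58.0661 → 58.066
T̂ − X = 58.066 − 55.3 = 2.766 → 2.77

2.77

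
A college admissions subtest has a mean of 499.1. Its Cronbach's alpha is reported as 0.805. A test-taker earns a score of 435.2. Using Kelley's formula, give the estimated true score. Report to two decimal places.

Regress the observed score toward the mean by the unreliability: T̂ = 0.805·435.2 + 0.195·499.1 = 350.3360 + 97.3245 = 447.661.

447.66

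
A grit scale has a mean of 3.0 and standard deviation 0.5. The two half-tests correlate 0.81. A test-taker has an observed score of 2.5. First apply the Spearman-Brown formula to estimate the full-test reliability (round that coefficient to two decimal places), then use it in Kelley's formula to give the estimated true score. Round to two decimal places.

Spearman-Brown: ρ = 2r/(1 + r) = 2(0.81)/(1 + 0.81) = 1.620/1.81 = 0.8950 → 0.90
Regress the observed score toward the mean by the unreliability: T̂ = 0.90·2.5 + 0.10·3.0 = 2.250 + 0.300 = 2.550.

2.55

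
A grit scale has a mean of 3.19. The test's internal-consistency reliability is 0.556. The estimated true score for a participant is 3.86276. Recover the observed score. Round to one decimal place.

T̂ = ρX + (1 − ρ)μ  ⇒  X = (T̂ − (1 − ρ)μ) / ρ
X = (3.86276 − 0.444 × 3.19) / 0.556 = (3.86276 − 1.41636) / 0.556 = 2.44640 / 0.556 = 4.400

4.4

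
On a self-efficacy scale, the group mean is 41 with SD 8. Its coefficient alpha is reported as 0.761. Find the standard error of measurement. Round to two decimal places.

3.91

SEM = SD · √(1 − ρ) = 8 × √0.239 = 8 × 0.4889 = 3.911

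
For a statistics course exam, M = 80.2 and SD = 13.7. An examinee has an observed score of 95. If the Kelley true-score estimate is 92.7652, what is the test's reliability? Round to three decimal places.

0.849

T̂ = ρX + (1 − ρ)μ  ⇒  T̂ − μ = ρ(X − μ)
ρ = (T̂ − μ)/(X − μ) = (92.7652 − 80.2) / (95 − 80.2) = 12.5652 / 14.8 = 0.84900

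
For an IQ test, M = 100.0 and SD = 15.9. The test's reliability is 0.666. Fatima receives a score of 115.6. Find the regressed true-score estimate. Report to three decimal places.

110.390

T̂ = 0.666(115.6) + 0.334(100.0) = 76.9896 + 33.4000 = 110.3896 → 110.390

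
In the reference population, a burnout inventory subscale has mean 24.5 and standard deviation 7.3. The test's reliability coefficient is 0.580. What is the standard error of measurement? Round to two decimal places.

SEM = SD · √(1 − ρ) = 7.3 × √0.420 = 7.3 × 0.6481 = 4.731

4.73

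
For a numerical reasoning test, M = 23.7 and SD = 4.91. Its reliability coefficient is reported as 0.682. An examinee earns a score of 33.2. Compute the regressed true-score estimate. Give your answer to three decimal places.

30.179

T̂ = ρX + (1 − ρ)μ
  = 0.682 × 33.2 + 0.318 × 23.7
  = 22.6424 + 7.5366
  = 30.1790
  ≈ 30.179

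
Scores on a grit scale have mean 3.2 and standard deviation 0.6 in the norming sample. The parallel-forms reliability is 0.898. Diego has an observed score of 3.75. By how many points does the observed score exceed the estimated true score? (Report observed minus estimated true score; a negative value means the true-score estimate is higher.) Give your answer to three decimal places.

0.056

Regress the observed score toward the mean by the unreliability: T̂ = 0.898·3.75 + 0.102·3.2 = 3.36750 + 0.3264 = 3.69390.
X − T̂ = 3.75 − 3.6939 = 0.0561 → 0.056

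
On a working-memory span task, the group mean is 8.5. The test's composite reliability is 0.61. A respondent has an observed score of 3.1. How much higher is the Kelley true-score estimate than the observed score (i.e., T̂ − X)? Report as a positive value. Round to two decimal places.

2.11

Kelley's formula gives T̂ = 0.61·3.1 + 0.39·8.5 = 1.891 + 3.315 = 5.2060.
T̂ − X = 5.206 − 3.1 = 2.106 → 2.11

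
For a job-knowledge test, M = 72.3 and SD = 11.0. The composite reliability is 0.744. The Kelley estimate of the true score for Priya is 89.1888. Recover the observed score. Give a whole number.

T̂ = ρX + (1 − ρ)μ  ⇒  X = (T̂ − (1 − ρ)μ) / ρ
X = (89.1888 − 0.256 × 72.3) / 0.744 = (89.1888 − 18.5088) / 0.744 = 70.6800 / 0.744 = 95.00

95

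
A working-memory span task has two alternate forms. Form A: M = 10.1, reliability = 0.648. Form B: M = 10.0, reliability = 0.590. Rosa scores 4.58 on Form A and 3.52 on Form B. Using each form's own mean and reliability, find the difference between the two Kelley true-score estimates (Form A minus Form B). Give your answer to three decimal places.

T̂_A = 0.648(4.58) + 0.352(10.1) = 6.52304
T̂_B = 0.590(3.52) + 0.410(10.0) = 6.17680
T̂_A − T̂_B = 0.34624

0.346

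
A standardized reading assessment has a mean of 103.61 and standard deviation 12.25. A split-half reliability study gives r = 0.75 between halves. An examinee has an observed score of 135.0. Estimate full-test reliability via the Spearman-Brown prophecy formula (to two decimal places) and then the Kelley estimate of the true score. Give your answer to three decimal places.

130.605

Spearman-Brown: ρ = 2r/(1 + r) = 2(0.75)/(1 + 0.75) = 1.500/1.75 = 0.8571 → 0.86
T̂ = ρX + (1 − ρ)μ
  = 0.86 × 135.0 + 0.14 × 103.61
  = 116.100 + 14.5054
  = 130.6054
  ≈ 130.605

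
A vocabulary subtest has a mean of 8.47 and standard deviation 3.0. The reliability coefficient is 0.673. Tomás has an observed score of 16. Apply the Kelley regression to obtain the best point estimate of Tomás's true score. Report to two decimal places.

13.54

T̂ = ρX + (1 − ρ)μ
  = 0.673 × 16 + 0.327 × 8.47
  = 10.768 + 2.76969
  = 13.538
  ≈ 13.54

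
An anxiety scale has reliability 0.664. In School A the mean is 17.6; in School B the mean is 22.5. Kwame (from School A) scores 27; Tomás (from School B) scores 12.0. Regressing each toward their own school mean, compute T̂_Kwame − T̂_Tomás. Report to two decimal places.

T̂_Kwame = 0.664(27) + 0.336(17.6) = 23.8416
T̂_Tomás = 0.664(12.0) + 0.336(22.5) = 15.5280
Difference = 23.8416 − 15.5280 = 8.3136

8.31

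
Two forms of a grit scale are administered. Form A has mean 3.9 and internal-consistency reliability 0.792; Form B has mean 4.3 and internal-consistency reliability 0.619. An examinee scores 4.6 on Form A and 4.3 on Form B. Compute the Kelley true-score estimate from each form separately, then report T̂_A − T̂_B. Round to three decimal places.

0.154

T̂_A = 0.792(4.6) + 0.208(3.9) = 4.45440
T̂_B = 0.619(4.3) + 0.381(4.3) = 4.30000
T̂_A − T̂_B = 0.15440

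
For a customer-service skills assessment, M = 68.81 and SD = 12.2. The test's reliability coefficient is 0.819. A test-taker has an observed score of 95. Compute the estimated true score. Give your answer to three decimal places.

T̂ = 0.819(95) + 0.181(68.81) = 77.805 + 12.45461 = 90.2596 → 90.260

90.260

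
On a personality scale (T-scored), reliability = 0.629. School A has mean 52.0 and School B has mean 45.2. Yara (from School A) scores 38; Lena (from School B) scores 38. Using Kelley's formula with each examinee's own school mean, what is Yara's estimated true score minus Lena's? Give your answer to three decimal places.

T̂_Yara = 0.629(38) + 0.371(52.0) = 43.19400
T̂_Lena = 0.629(38) + 0.371(45.2) = 40.67120
Difference = 43.19400 − 40.67120 = 2.52280

2.523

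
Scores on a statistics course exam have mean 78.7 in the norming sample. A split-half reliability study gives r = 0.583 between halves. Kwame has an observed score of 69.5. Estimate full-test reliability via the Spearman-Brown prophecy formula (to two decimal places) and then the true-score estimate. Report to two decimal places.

71.89

Spearman-Brown: ρ = 2r/(1 + r) = 2(0.583)/(1 + 0.583) = 1.1660/1.583 = 0.7366 → 0.74
Regress the observed score toward the mean by the unreliability: T̂ = 0.74·69.5 + 0.26·78.7 = 51.430 + 20.462 = 71.892.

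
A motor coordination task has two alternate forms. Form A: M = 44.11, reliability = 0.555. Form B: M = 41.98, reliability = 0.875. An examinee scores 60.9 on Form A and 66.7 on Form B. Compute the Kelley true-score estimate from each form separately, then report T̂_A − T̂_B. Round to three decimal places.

T̂_A = 0.555(60.9) + 0.445(44.11) = 53.42845
T̂_B = 0.875(66.7) + 0.125(41.98) = 63.61000
T̂_A − T̂_B = -10.18155

-10.182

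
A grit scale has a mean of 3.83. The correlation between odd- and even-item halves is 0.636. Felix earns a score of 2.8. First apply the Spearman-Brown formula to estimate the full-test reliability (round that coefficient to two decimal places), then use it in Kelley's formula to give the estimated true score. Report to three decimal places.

3.027

Spearman-Brown: ρ = 2r/(1 + r) = 2(0.636)/(1 + 0.636) = 1.2720/1.636 = 0.7775 → 0.78
Weight the observed score by reliability and the mean by (1 − reliability): T̂ = 0.78·2.8 + 0.22·3.83 = 2.184 + 0.8426 = 3.0266.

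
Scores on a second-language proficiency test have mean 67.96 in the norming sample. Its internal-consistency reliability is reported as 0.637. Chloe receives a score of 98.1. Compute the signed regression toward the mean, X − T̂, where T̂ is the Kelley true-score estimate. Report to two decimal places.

T̂ = ρX + (1 − ρ)μ
  = 0.637 × 98.1 + 0.363 × 67.96
  = 62.4897 + 24.66948
  = 87.1592
  ≈ 87.159
X − T̂ = 98.1 − 87.159 = 10.941 → 10.94

10.94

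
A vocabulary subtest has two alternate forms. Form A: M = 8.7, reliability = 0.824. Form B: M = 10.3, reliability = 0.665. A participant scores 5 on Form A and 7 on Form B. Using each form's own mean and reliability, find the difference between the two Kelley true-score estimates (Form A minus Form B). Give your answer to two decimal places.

T̂_A = 0.824(5) + 0.176(8.7) = 5.6512
T̂_B = 0.665(7) + 0.335(10.3) = 8.1055
T̂_A − T̂_B = -2.4543

-2.45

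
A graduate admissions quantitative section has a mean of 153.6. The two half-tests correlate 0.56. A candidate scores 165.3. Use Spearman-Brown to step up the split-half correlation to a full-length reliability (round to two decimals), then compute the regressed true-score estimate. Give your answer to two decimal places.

Spearman-Brown: ρ = 2r/(1 + r) = 2(0.56)/(1 + 0.56) = 1.120/1.56 = 0.7179 → 0.72
T̂ = 0.72(165.3) + 0.28(153.6) = 119.016 + 43.008 = 162.024 → 162.02

162.02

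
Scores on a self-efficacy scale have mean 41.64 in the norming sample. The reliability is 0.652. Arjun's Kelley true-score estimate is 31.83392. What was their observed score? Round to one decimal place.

T̂ = ρX + (1 − ρ)μ  ⇒  X = (T̂ − (1 − ρ)μ) / ρ
X = (31.83392 − 0.348 × 41.64) / 0.652 = (31.83392 − 14.49072) / 0.652 = 17.34320 / 0.652 = 26.600

26.6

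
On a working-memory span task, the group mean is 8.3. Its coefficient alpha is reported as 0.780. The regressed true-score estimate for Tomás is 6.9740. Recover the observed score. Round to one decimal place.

6.6

T̂ = ρX + (1 − ρ)μ  ⇒  X = (T̂ − (1 − ρ)μ) / ρ
X = (6.9740 − 0.220 × 8.3) / 0.780 = (6.9740 − 1.8260) / 0.780 = 5.1480 / 0.780 = 6.600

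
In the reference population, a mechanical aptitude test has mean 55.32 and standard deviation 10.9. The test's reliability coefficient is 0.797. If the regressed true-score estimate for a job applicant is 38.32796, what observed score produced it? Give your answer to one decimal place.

34.0

T̂ = ρX + (1 − ρ)μ  ⇒  X = (T̂ − (1 − ρ)μ) / ρ
X = (38.32796 − 0.203 × 55.32) / 0.797 = (38.32796 − 11.22996) / 0.797 = 27.09800 / 0.797 = 34.000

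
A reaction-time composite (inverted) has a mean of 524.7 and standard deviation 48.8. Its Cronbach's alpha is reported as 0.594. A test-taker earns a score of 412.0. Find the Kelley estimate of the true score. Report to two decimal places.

457.76

Weight the observed score by reliability and the mean by (1 − reliability): T̂ = 0.594·412.0 + 0.406·524.7 = 244.7280 + 213.0282 = 457.756.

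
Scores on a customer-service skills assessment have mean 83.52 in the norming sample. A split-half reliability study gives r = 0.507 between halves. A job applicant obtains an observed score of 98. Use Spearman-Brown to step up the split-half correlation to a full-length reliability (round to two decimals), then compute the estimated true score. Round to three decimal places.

Spearman-Brown: ρ = 2r/(1 + r) = 2(0.507)/(1 + 0.507) = 1.0140/1.507 = 0.6729 → 0.67
Kelley's formula gives T̂ = 0.67·98 + 0.33·83.52 = 65.66 + 27.5616 = 93.2216.

93.222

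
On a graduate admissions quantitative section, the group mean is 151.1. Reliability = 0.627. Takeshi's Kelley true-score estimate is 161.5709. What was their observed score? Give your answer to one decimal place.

T̂ = ρX + (1 − ρ)μ  ⇒  X = (T̂ − (1 − ρ)μ) / ρ
X = (161.5709 − 0.373 × 151.1) / 0.627 = (161.5709 − 56.3603) / 0.627 = 105.2106 / 0.627 = 167.800

167.8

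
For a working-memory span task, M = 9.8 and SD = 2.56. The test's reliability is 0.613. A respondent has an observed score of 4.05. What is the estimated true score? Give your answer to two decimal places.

6.28

T̂ = ρX + (1 − ρ)μ
  = 0.613 × 4.05 + 0.387 × 9.8
  = 2.48265 + 3.7926
  = 6.275
  ≈ 6.28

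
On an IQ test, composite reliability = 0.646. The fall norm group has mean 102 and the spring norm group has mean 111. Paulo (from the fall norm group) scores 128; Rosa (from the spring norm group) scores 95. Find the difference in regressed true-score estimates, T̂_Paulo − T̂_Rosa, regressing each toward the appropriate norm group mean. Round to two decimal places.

T̂_Paulo = 0.646(128) + 0.354(102) = 118.7960
T̂_Rosa = 0.646(95) + 0.354(111) = 100.6640
Difference = 118.7960 − 100.6640 = 18.1320

18.13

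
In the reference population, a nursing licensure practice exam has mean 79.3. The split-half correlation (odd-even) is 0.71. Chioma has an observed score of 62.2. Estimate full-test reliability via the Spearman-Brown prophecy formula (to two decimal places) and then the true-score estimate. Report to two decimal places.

65.11

Spearman-Brown: ρ = 2r/(1 + r) = 2(0.71)/(1 + 0.71) = 1.420/1.71 = 0.8304 → 0.83
T̂ = ρX + (1 − ρ)μ
  = 0.83 × 62.2 + 0.17 × 79.3
  = 51.626 + 13.481
  = 65.107
  ≈ 65.11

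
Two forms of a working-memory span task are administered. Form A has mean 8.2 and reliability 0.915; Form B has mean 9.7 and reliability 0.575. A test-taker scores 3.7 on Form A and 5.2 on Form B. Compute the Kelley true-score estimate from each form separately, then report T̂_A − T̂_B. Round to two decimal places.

-3.03

T̂_A = 0.915(3.7) + 0.085(8.2) = 4.0825
T̂_B = 0.575(5.2) + 0.425(9.7) = 7.1125
T̂_A − T̂_B = -3.0300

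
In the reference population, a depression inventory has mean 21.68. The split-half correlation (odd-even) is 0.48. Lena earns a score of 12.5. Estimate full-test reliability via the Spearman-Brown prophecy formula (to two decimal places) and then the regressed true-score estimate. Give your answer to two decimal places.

15.71

Spearman-Brown: ρ = 2r/(1 + r) = 2(0.48)/(1 + 0.48) = 0.960/1.48 = 0.6486 → 0.65
Regress the observed score toward the mean by the unreliability: T̂ = 0.65·12.5 + 0.35·21.68 = 8.125 + 7.5880 = 15.713.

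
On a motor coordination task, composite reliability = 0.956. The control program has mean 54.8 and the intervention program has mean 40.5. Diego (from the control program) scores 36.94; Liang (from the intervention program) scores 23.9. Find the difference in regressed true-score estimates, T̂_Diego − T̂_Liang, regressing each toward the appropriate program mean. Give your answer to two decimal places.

T̂_Diego = 0.956(36.94) + 0.044(54.8) = 37.7258
T̂_Liang = 0.956(23.9) + 0.044(40.5) = 24.6304
Difference = 37.7258 − 24.6304 = 13.0954

13.10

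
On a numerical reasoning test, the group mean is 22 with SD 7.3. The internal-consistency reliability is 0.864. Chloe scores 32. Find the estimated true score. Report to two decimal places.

T̂ = 0.864(32) + 0.136(22) = 27.648 + 2.992 = 30.640 → 30.64

30.64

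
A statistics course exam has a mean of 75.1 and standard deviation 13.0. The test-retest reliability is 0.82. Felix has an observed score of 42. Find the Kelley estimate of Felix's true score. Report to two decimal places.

T̂ = ρX + (1 − ρ)μ
  = 0.82 × 42 + 0.18 × 75.1
  = 34.44 + 13.518
  = 47.958
  ≈ 47.96

47.96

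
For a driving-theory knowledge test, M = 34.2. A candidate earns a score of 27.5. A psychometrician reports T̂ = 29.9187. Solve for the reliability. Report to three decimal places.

0.639

T̂ = ρX + (1 − ρ)μ  ⇒  T̂ − μ = ρ(X − μ)
ρ = (T̂ − μ)/(X − μ) = (29.9187 − 34.2) / (27.5 − 34.2) = -4.2813 / -6.7 = 0.63900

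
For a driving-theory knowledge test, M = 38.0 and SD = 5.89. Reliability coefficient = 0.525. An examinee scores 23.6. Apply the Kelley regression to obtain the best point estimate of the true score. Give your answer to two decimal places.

30.44

Kelley's formula gives T̂ = 0.525·23.6 + 0.475·38.0 = 12.3900 + 18.0500 = 30.440.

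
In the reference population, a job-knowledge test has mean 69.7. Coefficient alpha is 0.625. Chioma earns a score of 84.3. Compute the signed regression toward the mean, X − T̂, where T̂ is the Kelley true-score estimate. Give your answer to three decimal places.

5.475

Kelley's formula gives T̂ = 0.625·84.3 + 0.375·69.7 = 52.6875 + 26.1375 = 78.82500.
X − T̂ = 84.3 − 78.8250 = 5.4750 → 5.475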